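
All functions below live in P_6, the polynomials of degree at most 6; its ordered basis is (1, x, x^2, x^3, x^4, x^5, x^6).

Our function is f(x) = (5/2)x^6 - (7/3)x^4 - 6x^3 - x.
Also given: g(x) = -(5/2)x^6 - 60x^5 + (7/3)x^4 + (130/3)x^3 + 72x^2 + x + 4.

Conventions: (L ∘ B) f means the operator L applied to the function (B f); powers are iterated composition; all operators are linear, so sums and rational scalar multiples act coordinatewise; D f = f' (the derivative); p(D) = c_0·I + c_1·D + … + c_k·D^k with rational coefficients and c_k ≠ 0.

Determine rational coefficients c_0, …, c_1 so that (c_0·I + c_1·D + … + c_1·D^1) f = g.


c_0 = -1, c_1 = -4

D^0 f = (5/2)x^6 - (7/3)x^4 - 6x^3 - x
D^1 f = 15x^5 - (28/3)x^3 - 18x^2 - 1
matching coefficients of g against c_0 f + c_1 Df + … from the top degree down determines the c_i
solution: c_0 = -1, c_1 = -4


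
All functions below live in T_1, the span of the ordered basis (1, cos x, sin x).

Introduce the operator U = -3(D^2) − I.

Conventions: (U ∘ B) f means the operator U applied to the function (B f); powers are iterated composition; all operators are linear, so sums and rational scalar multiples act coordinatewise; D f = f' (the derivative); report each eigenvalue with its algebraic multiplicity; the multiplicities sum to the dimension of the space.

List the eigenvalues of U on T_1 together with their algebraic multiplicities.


image of 1: -1
image of cos x: 2cos x
image of sin x: 2sin x
the matrix is diagonal; its diagonal is (-1, 2, 2)
for a triangular matrix the eigenvalues are the diagonal entries, with algebraic multiplicity their repetition count

λ = -1 (multiplicity 1), λ = 2 (multiplicity 2)


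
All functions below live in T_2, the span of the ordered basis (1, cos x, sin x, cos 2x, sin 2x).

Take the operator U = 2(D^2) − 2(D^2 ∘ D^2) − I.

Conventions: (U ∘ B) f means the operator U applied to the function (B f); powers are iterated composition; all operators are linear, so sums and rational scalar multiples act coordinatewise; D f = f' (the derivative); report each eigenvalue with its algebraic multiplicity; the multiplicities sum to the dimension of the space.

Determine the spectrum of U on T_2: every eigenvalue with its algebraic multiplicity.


λ = -41 (multiplicity 2), λ = -5 (multiplicity 2), λ = -1 (multiplicity 1)

image of 1: -1
image of cos x: -5cos x
image of sin x: -5sin x
image of cos 2x: -41cos 2x
image of sin 2x: -41sin 2x
the matrix is diagonal; its diagonal is (-1, -5, -5, -41, -41)
for a triangular matrix the eigenvalues are the diagonal entries, with algebraic multiplicity their repetition count


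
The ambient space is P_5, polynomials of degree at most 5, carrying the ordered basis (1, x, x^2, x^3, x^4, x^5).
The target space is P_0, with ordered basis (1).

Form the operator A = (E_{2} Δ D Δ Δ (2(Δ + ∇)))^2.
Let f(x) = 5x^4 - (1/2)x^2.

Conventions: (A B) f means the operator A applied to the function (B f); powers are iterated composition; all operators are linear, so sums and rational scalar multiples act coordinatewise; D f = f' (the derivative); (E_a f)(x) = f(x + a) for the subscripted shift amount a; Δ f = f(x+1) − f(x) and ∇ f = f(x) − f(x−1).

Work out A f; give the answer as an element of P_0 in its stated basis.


the result is g(x) = 0

Δ f = 20x^3 + 30x^2 + 19x + 9/2
∇ f = 20x^3 - 30x^2 + 19x - 9/2
(Δ + ∇) f = 40x^3 + 38x
(2(Δ + ∇)) f = 80x^3 + 76x
Δ (2(Δ + ∇)) f = 240x^2 + 240x + 156
Δ Δ (2(Δ + ∇)) f = 480x + 480
D Δ Δ (2(Δ + ∇)) f = 480
Δ (D Δ Δ) (2(Δ + ∇)) f = 0
E_{2} Δ (D Δ Δ) (2(Δ + ∇)) f = 0
Δ (E_{2} Δ D Δ Δ (2(Δ + ∇))) f = 0
∇ (E_{2} Δ D Δ Δ (2(Δ + ∇))) f = 0
(Δ + ∇) (E_{2} Δ D Δ Δ (2(Δ + ∇))) f = 0
(2(Δ + ∇)) (E_{2} Δ D Δ Δ (2(Δ + ∇))) f = 0
Δ (2(Δ + ∇)) (E_{2} Δ D Δ Δ (2(Δ + ∇))) f = 0
Δ Δ (2(Δ + ∇)) (E_{2} Δ D Δ Δ (2(Δ + ∇))) f = 0
D Δ Δ (2(Δ + ∇)) (E_{2} Δ D Δ Δ (2(Δ + ∇))) f = 0
Δ (D Δ Δ) (2(Δ + ∇)) (E_{2} Δ D Δ Δ (2(Δ + ∇))) f = 0
E_{2} Δ (D Δ Δ) (2(Δ + ∇)) (E_{2} Δ D Δ Δ (2(Δ + ∇))) f = 0


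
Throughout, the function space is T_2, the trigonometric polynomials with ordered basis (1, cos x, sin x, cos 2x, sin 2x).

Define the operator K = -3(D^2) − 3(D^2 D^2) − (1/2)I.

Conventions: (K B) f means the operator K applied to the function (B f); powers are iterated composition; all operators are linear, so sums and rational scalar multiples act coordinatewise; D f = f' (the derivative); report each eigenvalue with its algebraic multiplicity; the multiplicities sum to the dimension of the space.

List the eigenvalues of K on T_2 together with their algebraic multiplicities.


image of 1: -1/2
image of cos x: -(1/2)cos x
image of sin x: -(1/2)sin x
image of cos 2x: -(73/2)cos 2x
image of sin 2x: -(73/2)sin 2x
the matrix is diagonal; its diagonal is (-1/2, -1/2, -1/2, -73/2, -73/2)
for a triangular matrix the eigenvalues are the diagonal entries, with algebraic multiplicity their repetition count

λ = -73/2 (multiplicity 2), λ = -1/2 (multiplicity 3)


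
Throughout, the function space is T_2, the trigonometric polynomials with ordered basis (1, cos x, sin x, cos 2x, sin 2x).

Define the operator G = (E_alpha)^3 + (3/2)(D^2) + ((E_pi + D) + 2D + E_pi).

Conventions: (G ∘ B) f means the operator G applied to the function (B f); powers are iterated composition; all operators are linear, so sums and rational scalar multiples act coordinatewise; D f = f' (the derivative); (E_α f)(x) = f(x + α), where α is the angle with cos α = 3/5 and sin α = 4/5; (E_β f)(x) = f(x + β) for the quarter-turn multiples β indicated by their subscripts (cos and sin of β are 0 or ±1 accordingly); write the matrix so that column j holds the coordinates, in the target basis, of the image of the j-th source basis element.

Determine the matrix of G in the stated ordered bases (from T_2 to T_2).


the matrix is [[3, 0, 0, 0, 0]; [0, -1109/250, 419/125, 0, 0]; [0, -419/125, -1109/250, 0, 0]; [0, 0, 0, -50747/15625, 83454/15625]; [0, 0, 0, -83454/15625, -50747/15625]] (rows listed top to bottom)

image of 1: 3
image of cos x: -(1109/250)cos x - (419/125)sin x
image of sin x: (419/125)cos x - (1109/250)sin x
image of cos 2x: -(50747/15625)cos 2x - (83454/15625)sin 2x
image of sin 2x: (83454/15625)cos 2x - (50747/15625)sin 2x
each image's coordinates form column j of the matrix


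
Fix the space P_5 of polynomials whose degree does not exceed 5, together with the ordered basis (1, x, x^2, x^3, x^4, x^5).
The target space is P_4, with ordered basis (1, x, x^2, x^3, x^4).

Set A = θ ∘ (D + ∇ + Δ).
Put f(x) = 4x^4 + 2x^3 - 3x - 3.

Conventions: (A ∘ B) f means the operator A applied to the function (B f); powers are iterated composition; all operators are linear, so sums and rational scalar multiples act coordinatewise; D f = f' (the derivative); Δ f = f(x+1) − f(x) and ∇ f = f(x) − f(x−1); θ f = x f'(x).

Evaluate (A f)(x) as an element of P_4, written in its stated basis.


g(x) = 144x^3 + 36x^2 + 32x

D f = 16x^3 + 6x^2 - 3
∇ f = 16x^3 - 18x^2 + 10x - 5
Δ f = 16x^3 + 30x^2 + 22x + 3
(D + ∇ + Δ) f = 48x^3 + 18x^2 + 32x - 5
θ (D + ∇ + Δ) f = 144x^3 + 36x^2 + 32x


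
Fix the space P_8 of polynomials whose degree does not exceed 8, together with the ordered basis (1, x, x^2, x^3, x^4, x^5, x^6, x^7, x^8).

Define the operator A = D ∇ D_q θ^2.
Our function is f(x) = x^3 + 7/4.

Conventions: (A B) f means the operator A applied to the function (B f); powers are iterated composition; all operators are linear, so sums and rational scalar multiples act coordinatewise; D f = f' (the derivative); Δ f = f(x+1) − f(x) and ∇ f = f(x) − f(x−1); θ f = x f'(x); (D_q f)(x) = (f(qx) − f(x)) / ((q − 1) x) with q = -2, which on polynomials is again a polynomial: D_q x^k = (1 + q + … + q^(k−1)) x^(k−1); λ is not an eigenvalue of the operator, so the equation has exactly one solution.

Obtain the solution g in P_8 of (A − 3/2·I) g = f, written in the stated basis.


write g with unknown coordinates in the stated basis and equate coefficients in (A − 3/2·I) g = f
solving from the highest basis element down gives g = -(2/3)x^3 - 151/6
check: A g = -36
so A g − 3/2·g = x^3 + 7/4 = f ✓

the image equals g(x) = -(2/3)x^3 - 151/6


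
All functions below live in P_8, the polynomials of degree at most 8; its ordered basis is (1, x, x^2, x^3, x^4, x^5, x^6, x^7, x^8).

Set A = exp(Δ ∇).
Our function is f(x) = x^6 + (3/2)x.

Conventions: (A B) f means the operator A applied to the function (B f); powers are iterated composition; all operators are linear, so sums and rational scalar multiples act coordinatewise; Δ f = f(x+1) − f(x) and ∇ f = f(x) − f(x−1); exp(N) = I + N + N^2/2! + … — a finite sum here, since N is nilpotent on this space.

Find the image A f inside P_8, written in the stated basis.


g(x) = x^6 + 30x^4 + 210x^2 + (3/2)x + 182

order-1 term: 30x^4 + 30x^2 + 2
order-2 term: 180x^2 + 60
order-3 term: 120
the series for exp(Δ ∇) f terminates at order 3
exp(Δ ∇) f = x^6 + 30x^4 + 210x^2 + (3/2)x + 182


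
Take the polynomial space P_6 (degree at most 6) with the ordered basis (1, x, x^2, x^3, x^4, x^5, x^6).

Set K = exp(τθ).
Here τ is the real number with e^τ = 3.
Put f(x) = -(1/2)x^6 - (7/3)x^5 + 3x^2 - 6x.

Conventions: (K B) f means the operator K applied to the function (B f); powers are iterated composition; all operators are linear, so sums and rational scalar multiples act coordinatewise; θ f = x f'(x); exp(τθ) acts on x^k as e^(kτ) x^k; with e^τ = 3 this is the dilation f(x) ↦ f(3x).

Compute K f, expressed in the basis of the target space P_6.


exp(τθ) x^k = e^(kτ) x^k; with e^τ = 3 this sends x^k to 3^k x^k
x ↦ 3 x
x^2 ↦ 9 x^2
x^5 ↦ 243 x^5
x^6 ↦ 729 x^6
applying this coordinatewise to f: exp(τθ) f = -(729/2)x^6 - 567x^5 + 27x^2 - 18x

g(x) = -(729/2)x^6 - 567x^5 + 27x^2 - 18x


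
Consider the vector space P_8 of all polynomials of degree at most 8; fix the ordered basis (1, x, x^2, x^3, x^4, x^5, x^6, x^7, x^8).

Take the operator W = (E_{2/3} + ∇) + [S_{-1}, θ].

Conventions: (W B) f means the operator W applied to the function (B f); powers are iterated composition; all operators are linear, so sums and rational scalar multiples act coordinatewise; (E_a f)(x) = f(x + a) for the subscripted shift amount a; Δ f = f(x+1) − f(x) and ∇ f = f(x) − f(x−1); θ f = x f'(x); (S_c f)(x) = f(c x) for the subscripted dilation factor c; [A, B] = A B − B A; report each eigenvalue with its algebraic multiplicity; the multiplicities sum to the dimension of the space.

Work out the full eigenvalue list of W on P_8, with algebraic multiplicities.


λ = 1 (multiplicity 9)

image of 1: 1
image of x: x + 5/3
image of x^2: x^2 + (10/3)x - 5/9
image of x^3: x^3 + 5x^2 - (5/3)x + 35/27
image of x^4: x^4 + (20/3)x^3 - (10/3)x^2 + (140/27)x - 65/81
image of x^5: x^5 + (25/3)x^4 - (50/9)x^3 + (350/27)x^2 - (325/81)x + 275/243
image of x^6: x^6 + 10x^5 - (25/3)x^4 + (700/27)x^3 - (325/27)x^2 + (550/81)x - 665/729
image of x^7: x^7 + (35/3)x^6 - (35/3)x^5 + (1225/27)x^4 - (2275/81)x^3 + (1925/81)x^2 - (4655/729)x + 2315/2187
image of x^8: x^8 + (40/3)x^7 - (140/9)x^6 + (1960/27)x^5 - (4550/81)x^4 + (15400/243)x^3 - (18620/729)x^2 + (18520/2187)x - 6305/6561
the matrix is upper triangular; its diagonal is (1, 1, 1, 1, 1, 1, 1, 1, 1)
for a triangular matrix the eigenvalues are the diagonal entries, with algebraic multiplicity their repetition count


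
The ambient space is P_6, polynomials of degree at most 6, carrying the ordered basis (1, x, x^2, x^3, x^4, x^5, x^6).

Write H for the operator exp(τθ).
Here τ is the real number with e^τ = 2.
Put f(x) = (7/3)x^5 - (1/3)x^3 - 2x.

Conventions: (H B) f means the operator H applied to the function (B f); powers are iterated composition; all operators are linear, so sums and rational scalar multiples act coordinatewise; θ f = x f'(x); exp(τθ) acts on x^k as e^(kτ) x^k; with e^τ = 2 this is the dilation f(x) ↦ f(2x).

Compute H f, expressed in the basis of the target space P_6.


the image equals g(x) = (224/3)x^5 - (8/3)x^3 - 4x

exp(τθ) x^k = e^(kτ) x^k; with e^τ = 2 this sends x^k to 2^k x^k
x ↦ 2 x
x^3 ↦ 8 x^3
x^5 ↦ 32 x^5
applying this coordinatewise to f: exp(τθ) f = (224/3)x^5 - (8/3)x^3 - 4x


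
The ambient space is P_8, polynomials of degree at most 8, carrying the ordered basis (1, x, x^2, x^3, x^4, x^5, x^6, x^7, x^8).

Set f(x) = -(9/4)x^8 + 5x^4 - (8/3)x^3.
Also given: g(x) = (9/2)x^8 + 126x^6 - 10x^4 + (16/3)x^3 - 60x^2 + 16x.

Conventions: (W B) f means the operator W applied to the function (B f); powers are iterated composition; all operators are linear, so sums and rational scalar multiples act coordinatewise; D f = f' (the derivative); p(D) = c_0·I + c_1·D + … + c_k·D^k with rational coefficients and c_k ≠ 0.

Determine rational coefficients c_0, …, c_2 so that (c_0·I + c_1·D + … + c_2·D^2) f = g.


D^0 f = -(9/4)x^8 + 5x^4 - (8/3)x^3
D^1 f = -18x^7 + 20x^3 - 8x^2
D^2 f = -126x^6 + 60x^2 - 16x
matching coefficients of g against c_0 f + c_1 Df + … from the top degree down determines the c_i
solution: c_0 = -2, c_1 = 0, c_2 = -1

c_0 = -2, c_1 = 0, c_2 = -1


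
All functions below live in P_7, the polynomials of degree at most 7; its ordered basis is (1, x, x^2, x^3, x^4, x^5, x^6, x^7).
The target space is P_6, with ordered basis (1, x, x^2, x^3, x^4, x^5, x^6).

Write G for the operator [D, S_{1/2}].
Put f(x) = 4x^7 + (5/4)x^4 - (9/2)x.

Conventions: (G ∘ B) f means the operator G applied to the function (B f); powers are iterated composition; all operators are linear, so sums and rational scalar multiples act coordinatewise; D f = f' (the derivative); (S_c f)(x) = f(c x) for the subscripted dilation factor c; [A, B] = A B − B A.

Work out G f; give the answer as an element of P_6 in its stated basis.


the image equals g(x) = -(7/32)x^6 - (5/16)x^3 + 9/4

S_{1/2} f = (1/32)x^7 + (5/64)x^4 - (9/4)x
D S_{1/2} f = (7/32)x^6 + (5/16)x^3 - 9/4
D f = 28x^6 + 5x^3 - 9/2
S_{1/2} D f = (7/16)x^6 + (5/8)x^3 - 9/2
[D, S_{1/2}] f = -(7/32)x^6 - (5/16)x^3 + 9/4


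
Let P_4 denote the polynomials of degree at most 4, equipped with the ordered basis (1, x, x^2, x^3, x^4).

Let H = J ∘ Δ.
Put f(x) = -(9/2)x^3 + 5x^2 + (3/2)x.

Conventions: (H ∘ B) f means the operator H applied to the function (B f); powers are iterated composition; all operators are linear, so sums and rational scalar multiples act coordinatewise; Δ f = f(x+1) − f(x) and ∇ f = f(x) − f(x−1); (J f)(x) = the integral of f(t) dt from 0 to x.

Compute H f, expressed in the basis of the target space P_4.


the image equals g(x) = -(9/2)x^3 - (7/4)x^2 + 2x

Δ f = -(27/2)x^2 - (7/2)x + 2
J Δ f = -(9/2)x^3 - (7/4)x^2 + 2x


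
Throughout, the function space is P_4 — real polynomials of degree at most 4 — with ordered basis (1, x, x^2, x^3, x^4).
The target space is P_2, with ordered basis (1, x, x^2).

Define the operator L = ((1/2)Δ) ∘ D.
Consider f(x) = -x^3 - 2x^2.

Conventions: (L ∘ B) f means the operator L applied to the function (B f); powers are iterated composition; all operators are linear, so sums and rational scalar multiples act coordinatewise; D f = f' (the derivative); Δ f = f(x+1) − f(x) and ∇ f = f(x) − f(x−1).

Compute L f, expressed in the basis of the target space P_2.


D f = -3x^2 - 4x
Δ D f = -6x - 7
((1/2)Δ) D f = -3x - 7/2

g(x) = -3x - 7/2


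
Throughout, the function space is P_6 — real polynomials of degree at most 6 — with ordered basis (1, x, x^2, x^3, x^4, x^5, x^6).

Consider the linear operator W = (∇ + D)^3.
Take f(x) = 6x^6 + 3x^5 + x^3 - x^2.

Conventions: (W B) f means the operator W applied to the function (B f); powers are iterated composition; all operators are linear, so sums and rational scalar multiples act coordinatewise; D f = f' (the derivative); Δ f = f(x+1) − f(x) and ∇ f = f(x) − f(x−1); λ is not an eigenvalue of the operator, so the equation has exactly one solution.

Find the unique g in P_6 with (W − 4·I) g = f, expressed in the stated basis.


the image equals g(x) = -(3/2)x^6 - (3/4)x^5 - (1441/4)x^3 + (2881/4)x^2 - 810x - 3963

write g with unknown coordinates in the stated basis and equate coefficients in (W − 4·I) g = f
solving from the highest basis element down gives g = -(3/2)x^6 - (3/4)x^5 - (1441/4)x^3 + (2881/4)x^2 - 810x - 3963
check: W g = -1440x^3 + 2880x^2 - 3240x - 15852
so W g − 4·g = 6x^6 + 3x^5 + x^3 - x^2 = f ✓


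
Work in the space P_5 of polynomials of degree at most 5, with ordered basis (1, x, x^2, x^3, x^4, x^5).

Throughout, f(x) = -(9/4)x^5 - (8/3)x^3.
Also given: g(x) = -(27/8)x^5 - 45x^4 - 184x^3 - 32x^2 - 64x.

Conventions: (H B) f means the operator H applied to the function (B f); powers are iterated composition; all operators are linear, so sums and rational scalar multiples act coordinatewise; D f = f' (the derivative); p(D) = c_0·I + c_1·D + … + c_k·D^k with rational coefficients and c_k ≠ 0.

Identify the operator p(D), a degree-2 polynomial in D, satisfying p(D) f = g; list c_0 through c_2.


p(D) = (3/2)·I + 4·D + 4·D^2, i.e. c_0 = 3/2, c_1 = 4, c_2 = 4

D^0 f = -(9/4)x^5 - (8/3)x^3
D^1 f = -(45/4)x^4 - 8x^2
D^2 f = -45x^3 - 16x
matching coefficients of g against c_0 f + c_1 Df + … from the top degree down determines the c_i
solution: c_0 = 3/2, c_1 = 4, c_2 = 4


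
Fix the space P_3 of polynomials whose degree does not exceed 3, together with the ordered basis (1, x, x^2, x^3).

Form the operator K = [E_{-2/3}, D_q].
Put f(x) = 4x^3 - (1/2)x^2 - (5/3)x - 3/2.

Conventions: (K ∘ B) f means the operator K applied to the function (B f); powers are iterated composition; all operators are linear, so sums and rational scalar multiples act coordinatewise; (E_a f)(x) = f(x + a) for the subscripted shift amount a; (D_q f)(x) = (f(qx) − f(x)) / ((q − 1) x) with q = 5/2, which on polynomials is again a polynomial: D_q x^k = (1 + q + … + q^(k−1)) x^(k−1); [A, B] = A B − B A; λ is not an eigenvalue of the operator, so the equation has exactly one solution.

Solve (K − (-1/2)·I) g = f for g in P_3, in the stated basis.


write g with unknown coordinates in the stated basis and equate coefficients in (K − (-1/2)·I) g = f
solving from the highest basis element down gives g = 8x^3 - x^2 + (278/3)x - 53
check: K g = -48x + 25
so K g − (-1/2)·g = 4x^3 - (1/2)x^2 - (5/3)x - 3/2 = f ✓

the result is g(x) = 8x^3 - x^2 + (278/3)x - 53


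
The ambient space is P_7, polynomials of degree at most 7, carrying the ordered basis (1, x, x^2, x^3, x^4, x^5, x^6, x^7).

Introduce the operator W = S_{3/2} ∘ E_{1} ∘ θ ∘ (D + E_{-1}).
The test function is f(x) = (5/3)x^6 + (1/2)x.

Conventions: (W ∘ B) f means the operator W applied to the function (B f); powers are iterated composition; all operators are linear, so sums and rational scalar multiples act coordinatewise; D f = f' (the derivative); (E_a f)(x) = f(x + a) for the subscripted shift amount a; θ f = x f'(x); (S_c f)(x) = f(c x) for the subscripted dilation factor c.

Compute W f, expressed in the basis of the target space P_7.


g(x) = (3645/32)x^6 + (3645/8)x^5 + (10125/8)x^4 + (3375/2)x^3 + 1125x^2 + (1503/4)x + 101/2

D f = 10x^5 + 1/2
E_{-1} f = (5/3)x^6 - 10x^5 + 25x^4 - (100/3)x^3 + 25x^2 - (19/2)x + 7/6
(D + E_{-1}) f = (5/3)x^6 + 25x^4 - (100/3)x^3 + 25x^2 - (19/2)x + 5/3
θ (D + E_{-1}) f = 10x^6 + 100x^4 - 100x^3 + 50x^2 - (19/2)x
E_{1} θ (D + E_{-1}) f = 10x^6 + 60x^5 + 250x^4 + 500x^3 + 500x^2 + (501/2)x + 101/2
S_{3/2} E_{1} θ (D + E_{-1}) f = (3645/32)x^6 + (3645/8)x^5 + (10125/8)x^4 + (3375/2)x^3 + 1125x^2 + (1503/4)x + 101/2


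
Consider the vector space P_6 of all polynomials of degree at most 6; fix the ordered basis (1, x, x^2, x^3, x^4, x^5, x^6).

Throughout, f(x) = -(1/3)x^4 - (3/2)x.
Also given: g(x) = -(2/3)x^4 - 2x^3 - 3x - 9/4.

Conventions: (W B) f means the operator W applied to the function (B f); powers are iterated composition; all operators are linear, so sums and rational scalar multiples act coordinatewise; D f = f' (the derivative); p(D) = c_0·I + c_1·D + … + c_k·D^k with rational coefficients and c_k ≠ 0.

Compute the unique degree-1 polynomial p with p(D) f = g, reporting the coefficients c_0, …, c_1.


D^0 f = -(1/3)x^4 - (3/2)x
D^1 f = -(4/3)x^3 - 3/2
matching coefficients of g against c_0 f + c_1 Df + … from the top degree down determines the c_i
solution: c_0 = 2, c_1 = 3/2

c_0 = 2, c_1 = 3/2


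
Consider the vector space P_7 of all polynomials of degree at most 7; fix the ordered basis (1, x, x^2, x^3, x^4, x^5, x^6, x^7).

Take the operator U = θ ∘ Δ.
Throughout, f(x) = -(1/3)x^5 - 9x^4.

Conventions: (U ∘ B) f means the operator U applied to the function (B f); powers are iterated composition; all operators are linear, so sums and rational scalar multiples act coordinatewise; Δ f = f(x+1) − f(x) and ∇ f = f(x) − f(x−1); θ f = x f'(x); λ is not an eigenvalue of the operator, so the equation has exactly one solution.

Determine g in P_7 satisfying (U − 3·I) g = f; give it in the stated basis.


the image equals g(x) = (1/9)x^5 + (101/27)x^4 + (434/27)x^3 + (1292/27)x^2 + (1435/27)x

write g with unknown coordinates in the stated basis and equate coefficients in (U − 3·I) g = f
solving from the highest basis element down gives g = (1/9)x^5 + (101/27)x^4 + (434/27)x^3 + (1292/27)x^2 + (1435/27)x
check: U g = (20/9)x^4 + (434/9)x^3 + (1292/9)x^2 + (1435/9)x
so U g − 3·g = -(1/3)x^5 - 9x^4 = f ✓


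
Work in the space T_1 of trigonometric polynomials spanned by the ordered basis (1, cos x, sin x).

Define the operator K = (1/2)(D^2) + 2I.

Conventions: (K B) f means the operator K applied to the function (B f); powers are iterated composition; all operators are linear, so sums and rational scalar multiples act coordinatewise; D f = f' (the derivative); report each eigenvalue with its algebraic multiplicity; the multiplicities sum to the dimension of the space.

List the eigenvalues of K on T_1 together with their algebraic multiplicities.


λ = 3/2 (multiplicity 2), λ = 2 (multiplicity 1)

image of 1: 2
image of cos x: (3/2)cos x
image of sin x: (3/2)sin x
the matrix is diagonal; its diagonal is (2, 3/2, 3/2)
for a triangular matrix the eigenvalues are the diagonal entries, with algebraic multiplicity their repetition count


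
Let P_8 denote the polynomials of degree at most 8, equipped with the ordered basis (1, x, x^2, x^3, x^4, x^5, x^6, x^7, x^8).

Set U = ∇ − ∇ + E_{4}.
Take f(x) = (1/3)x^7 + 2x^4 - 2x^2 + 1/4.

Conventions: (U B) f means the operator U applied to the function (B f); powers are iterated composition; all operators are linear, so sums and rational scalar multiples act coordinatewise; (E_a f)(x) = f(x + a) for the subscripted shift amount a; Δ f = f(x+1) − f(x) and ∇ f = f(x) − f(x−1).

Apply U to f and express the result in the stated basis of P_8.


∇ f = (7/3)x^6 - 7x^5 + (35/3)x^4 - (11/3)x^3 - 5x^2 + (5/3)x + 1/3
∇ f = (7/3)x^6 - 7x^5 + (35/3)x^4 - (11/3)x^3 - 5x^2 + (5/3)x + 1/3
(-∇) f = -(7/3)x^6 + 7x^5 - (35/3)x^4 + (11/3)x^3 + 5x^2 - (5/3)x - 1/3
E_{4} f = (1/3)x^7 + (28/3)x^6 + 112x^5 + (2246/3)x^4 + (9056/3)x^3 + 7358x^2 + (30160/3)x + 71299/12
(∇ − ∇ + E_{4}) f = (1/3)x^7 + (28/3)x^6 + 112x^5 + (2246/3)x^4 + (9056/3)x^3 + 7358x^2 + (30160/3)x + 71299/12

the image equals g(x) = (1/3)x^7 + (28/3)x^6 + 112x^5 + (2246/3)x^4 + (9056/3)x^3 + 7358x^2 + (30160/3)x + 71299/12


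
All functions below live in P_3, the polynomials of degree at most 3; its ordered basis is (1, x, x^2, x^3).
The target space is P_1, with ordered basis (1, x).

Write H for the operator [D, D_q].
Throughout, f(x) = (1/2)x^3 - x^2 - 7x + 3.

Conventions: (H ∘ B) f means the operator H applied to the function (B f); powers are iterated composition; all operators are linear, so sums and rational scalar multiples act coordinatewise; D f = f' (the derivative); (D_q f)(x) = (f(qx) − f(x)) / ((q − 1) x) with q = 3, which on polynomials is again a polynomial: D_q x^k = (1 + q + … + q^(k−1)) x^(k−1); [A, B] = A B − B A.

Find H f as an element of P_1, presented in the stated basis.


D_q f = (13/2)x^2 - 4x - 7
D D_q f = 13x - 4
D f = (3/2)x^2 - 2x - 7
D_q D f = 6x - 2
[D, D_q] f = 7x - 2

the image equals g(x) = 7x - 2


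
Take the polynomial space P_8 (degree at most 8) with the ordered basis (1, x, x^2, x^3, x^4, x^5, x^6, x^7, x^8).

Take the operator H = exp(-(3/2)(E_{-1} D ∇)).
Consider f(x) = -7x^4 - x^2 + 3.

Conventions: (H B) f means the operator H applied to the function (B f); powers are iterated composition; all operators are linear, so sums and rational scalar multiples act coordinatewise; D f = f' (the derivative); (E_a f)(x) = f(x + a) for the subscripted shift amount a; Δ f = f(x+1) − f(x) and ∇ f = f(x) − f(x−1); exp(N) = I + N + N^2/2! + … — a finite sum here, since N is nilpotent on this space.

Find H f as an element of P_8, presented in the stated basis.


order-1 term: 126x^2 - 378x + 297
order-2 term: -189
the series for exp(-(3/2)(E_{-1} D ∇)) f terminates at order 2
exp(-(3/2)(E_{-1} D ∇)) f = -7x^4 + 125x^2 - 378x + 111

g(x) = -7x^4 + 125x^2 - 378x + 111


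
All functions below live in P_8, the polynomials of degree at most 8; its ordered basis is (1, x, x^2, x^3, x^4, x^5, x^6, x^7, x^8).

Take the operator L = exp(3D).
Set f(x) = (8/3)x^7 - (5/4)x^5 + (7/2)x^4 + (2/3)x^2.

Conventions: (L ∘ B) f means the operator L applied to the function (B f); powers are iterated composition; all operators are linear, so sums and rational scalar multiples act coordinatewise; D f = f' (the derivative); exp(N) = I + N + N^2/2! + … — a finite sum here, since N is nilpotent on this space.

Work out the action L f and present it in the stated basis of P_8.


the result is g(x) = (8/3)x^7 + 56x^6 + (2011/4)x^5 + (10019/4)x^4 + (14979/2)x^3 + (80761/6)x^2 + (53935/4)x + 23271/4

order-1 term: 56x^6 - (75/4)x^4 + 42x^3 + 4x
order-2 term: 504x^5 - (225/2)x^3 + 189x^2 + 6
order-3 term: 2520x^4 - (675/2)x^2 + 378x
order-4 term: 7560x^3 - (2025/4)x + 567/2
order-5 term: 13608x^2 - 1215/4
order-6 term: 13608x
order-7 term: 5832
the series for exp(3D) f terminates at order 7
exp(3D) f = (8/3)x^7 + 56x^6 + (2011/4)x^5 + (10019/4)x^4 + (14979/2)x^3 + (80761/6)x^2 + (53935/4)x + 23271/4


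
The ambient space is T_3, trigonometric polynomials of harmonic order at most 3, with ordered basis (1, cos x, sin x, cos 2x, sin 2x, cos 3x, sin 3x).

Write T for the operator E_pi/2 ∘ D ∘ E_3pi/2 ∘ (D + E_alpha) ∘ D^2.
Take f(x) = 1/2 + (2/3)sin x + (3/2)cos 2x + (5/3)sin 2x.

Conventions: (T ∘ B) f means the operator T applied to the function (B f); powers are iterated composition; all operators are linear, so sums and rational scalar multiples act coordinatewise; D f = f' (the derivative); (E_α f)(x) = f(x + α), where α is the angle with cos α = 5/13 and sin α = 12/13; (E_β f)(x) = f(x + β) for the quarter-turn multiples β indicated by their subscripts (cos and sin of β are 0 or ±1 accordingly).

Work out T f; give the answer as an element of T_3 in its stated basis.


D f = (2/3)cos x + (10/3)cos 2x - 3sin 2x
D D f = -(2/3)sin x - 6cos 2x - (20/3)sin 2x
D D^2 f = -(2/3)cos x - (40/3)cos 2x + 12sin 2x
E_alpha D^2 f = -(8/13)cos x - (10/39)sin x - (86/169)cos 2x + (4540/507)sin 2x
(D + E_alpha) D^2 f = -(50/39)cos x - (10/39)sin x - (7018/507)cos 2x + (10624/507)sin 2x
E_3pi/2 (D + E_alpha) D^2 f = (10/39)cos x - (50/39)sin x + (7018/507)cos 2x - (10624/507)sin 2x
D E_3pi/2 (D + E_alpha) D^2 f = -(50/39)cos x - (10/39)sin x - (21248/507)cos 2x - (14036/507)sin 2x
E_pi/2 D E_3pi/2 (D + E_alpha) D^2 f = -(10/39)cos x + (50/39)sin x + (21248/507)cos 2x + (14036/507)sin 2x

g(x) = -(10/39)cos x + (50/39)sin x + (21248/507)cos 2x + (14036/507)sin 2x


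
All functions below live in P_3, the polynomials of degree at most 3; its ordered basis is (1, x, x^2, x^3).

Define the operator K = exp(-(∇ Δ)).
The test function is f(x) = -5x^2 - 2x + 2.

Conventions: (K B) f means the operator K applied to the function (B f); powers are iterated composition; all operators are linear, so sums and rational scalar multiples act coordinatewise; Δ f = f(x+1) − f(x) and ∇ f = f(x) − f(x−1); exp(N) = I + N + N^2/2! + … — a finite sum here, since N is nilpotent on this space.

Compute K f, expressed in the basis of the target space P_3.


order-1 term: 10
the series for exp(-(∇ Δ)) f terminates at order 1
exp(-(∇ Δ)) f = -5x^2 - 2x + 12

the image equals g(x) = -5x^2 - 2x + 12


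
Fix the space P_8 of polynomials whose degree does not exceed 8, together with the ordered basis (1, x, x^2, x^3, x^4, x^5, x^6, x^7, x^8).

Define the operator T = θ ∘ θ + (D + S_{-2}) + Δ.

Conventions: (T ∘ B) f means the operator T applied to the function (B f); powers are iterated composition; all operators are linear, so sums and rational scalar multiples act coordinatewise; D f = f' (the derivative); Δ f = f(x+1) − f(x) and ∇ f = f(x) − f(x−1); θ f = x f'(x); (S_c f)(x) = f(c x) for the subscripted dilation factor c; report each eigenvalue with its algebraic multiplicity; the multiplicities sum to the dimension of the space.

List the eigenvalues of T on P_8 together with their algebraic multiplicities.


λ = -79 (multiplicity 1), λ = -7 (multiplicity 1), λ = -1 (multiplicity 1), λ = 1 (multiplicity 2), λ = 8 (multiplicity 1), λ = 32 (multiplicity 1), λ = 100 (multiplicity 1), λ = 320 (multiplicity 1)

image of 1: 1
image of x: -x + 2
image of x^2: 8x^2 + 4x + 1
image of x^3: x^3 + 6x^2 + 3x + 1
image of x^4: 32x^4 + 8x^3 + 6x^2 + 4x + 1
image of x^5: -7x^5 + 10x^4 + 10x^3 + 10x^2 + 5x + 1
image of x^6: 100x^6 + 12x^5 + 15x^4 + 20x^3 + 15x^2 + 6x + 1
image of x^7: -79x^7 + 14x^6 + 21x^5 + 35x^4 + 35x^3 + 21x^2 + 7x + 1
image of x^8: 320x^8 + 16x^7 + 28x^6 + 56x^5 + 70x^4 + 56x^3 + 28x^2 + 8x + 1
the matrix is upper triangular; its diagonal is (1, -1, 8, 1, 32, -7, 100, -79, 320)
for a triangular matrix the eigenvalues are the diagonal entries, with algebraic multiplicity their repetition count


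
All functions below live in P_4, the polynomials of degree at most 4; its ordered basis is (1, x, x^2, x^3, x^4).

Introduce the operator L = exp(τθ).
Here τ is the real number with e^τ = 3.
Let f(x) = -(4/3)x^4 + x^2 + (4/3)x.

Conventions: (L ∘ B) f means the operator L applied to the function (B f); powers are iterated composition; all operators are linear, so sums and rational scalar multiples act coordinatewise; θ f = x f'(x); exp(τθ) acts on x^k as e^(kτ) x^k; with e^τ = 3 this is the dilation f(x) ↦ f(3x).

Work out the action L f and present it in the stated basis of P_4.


the result is g(x) = -108x^4 + 9x^2 + 4x

exp(τθ) x^k = e^(kτ) x^k; with e^τ = 3 this sends x^k to 3^k x^k
x ↦ 3 x
x^2 ↦ 9 x^2
x^4 ↦ 81 x^4
applying this coordinatewise to f: exp(τθ) f = -108x^4 + 9x^2 + 4x


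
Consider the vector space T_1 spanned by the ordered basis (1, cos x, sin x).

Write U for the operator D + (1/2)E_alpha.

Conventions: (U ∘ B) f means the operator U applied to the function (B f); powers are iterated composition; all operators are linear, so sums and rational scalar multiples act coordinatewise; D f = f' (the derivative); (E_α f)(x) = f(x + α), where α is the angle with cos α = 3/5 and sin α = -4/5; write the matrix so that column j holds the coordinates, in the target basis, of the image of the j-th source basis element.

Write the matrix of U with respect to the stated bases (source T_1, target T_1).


image of 1: 1/2
image of cos x: (3/10)cos x - (3/5)sin x
image of sin x: (3/5)cos x + (3/10)sin x
each image's coordinates form column j of the matrix

the matrix is [[1/2, 0, 0]; [0, 3/10, 3/5]; [0, -3/5, 3/10]] (rows listed top to bottom)


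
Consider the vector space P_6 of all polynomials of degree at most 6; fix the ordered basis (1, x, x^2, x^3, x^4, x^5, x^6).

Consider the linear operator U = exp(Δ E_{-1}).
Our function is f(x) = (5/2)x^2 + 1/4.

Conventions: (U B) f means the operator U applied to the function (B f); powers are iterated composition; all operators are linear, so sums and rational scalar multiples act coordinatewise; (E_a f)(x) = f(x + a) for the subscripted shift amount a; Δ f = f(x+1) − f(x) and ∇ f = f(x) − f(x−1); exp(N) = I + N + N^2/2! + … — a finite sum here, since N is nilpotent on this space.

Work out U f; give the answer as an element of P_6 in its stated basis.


g(x) = (5/2)x^2 + 5x + 1/4

order-1 term: 5x - 5/2
order-2 term: 5/2
the series for exp(Δ E_{-1}) f terminates at order 2
exp(Δ E_{-1}) f = (5/2)x^2 + 5x + 1/4


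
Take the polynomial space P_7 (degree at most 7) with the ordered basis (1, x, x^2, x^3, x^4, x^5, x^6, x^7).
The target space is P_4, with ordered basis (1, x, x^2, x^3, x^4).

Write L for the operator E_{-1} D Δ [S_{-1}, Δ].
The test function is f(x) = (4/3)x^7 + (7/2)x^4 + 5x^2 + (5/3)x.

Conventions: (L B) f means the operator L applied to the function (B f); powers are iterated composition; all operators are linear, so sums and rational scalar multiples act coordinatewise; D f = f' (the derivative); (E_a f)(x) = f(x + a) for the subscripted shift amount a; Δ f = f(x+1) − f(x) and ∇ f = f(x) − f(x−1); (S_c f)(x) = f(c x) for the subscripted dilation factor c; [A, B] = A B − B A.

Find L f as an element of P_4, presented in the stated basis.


Δ f = (28/3)x^6 + 28x^5 + (140/3)x^4 + (182/3)x^3 + 49x^2 + (100/3)x + 23/2
S_{-1} Δ f = (28/3)x^6 - 28x^5 + (140/3)x^4 - (182/3)x^3 + 49x^2 - (100/3)x + 23/2
S_{-1} f = -(4/3)x^7 + (7/2)x^4 + 5x^2 - (5/3)x
Δ S_{-1} f = -(28/3)x^6 - 28x^5 - (140/3)x^4 - (98/3)x^3 - 7x^2 + (44/3)x + 11/2
[S_{-1}, Δ] f = (56/3)x^6 + (280/3)x^4 - 28x^3 + 56x^2 - 48x + 6
Δ [S_{-1}, Δ] f = 112x^5 + 280x^4 + (2240/3)x^3 + 756x^2 + (1540/3)x + 92
D Δ [S_{-1}, Δ] f = 560x^4 + 1120x^3 + 2240x^2 + 1512x + 1540/3
E_{-1} D Δ [S_{-1}, Δ] f = 560x^4 - 1120x^3 + 2240x^2 - 1848x + 2044/3

g(x) = 560x^4 - 1120x^3 + 2240x^2 - 1848x + 2044/3


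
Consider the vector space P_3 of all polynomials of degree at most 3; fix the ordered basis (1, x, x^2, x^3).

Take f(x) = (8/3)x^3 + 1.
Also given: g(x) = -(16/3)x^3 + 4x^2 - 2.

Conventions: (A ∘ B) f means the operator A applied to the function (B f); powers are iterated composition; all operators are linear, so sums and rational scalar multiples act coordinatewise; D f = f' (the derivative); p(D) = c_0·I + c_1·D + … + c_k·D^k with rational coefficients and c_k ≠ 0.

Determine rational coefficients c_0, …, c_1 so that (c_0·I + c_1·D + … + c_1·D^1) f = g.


D^0 f = (8/3)x^3 + 1
D^1 f = 8x^2
matching coefficients of g against c_0 f + c_1 Df + … from the top degree down determines the c_i
solution: c_0 = -2, c_1 = 1/2

c_0 = -2, c_1 = 1/2


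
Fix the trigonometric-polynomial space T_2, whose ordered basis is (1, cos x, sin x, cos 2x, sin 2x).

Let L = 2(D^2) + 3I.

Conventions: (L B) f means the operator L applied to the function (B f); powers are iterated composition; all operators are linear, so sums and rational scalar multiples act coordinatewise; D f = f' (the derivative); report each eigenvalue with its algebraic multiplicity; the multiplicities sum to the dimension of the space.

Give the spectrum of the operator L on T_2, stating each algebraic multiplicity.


λ = -5 (multiplicity 2), λ = 1 (multiplicity 2), λ = 3 (multiplicity 1)

image of 1: 3
image of cos x: cos x
image of sin x: sin x
image of cos 2x: -5cos 2x
image of sin 2x: -5sin 2x
the matrix is diagonal; its diagonal is (3, 1, 1, -5, -5)
for a triangular matrix the eigenvalues are the diagonal entries, with algebraic multiplicity their repetition count


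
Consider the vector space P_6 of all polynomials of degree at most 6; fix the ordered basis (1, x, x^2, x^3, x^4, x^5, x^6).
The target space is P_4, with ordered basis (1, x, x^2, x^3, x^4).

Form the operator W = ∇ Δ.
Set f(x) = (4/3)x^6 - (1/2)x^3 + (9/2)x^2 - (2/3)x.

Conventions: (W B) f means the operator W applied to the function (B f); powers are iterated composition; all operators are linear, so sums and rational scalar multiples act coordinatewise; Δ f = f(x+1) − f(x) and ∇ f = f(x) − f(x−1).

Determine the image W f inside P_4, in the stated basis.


Δ f = 8x^5 + 20x^4 + (80/3)x^3 + (37/2)x^2 + (31/2)x + 14/3
∇ Δ f = 40x^4 + 40x^2 - 3x + 35/3

the image equals g(x) = 40x^4 + 40x^2 - 3x + 35/3


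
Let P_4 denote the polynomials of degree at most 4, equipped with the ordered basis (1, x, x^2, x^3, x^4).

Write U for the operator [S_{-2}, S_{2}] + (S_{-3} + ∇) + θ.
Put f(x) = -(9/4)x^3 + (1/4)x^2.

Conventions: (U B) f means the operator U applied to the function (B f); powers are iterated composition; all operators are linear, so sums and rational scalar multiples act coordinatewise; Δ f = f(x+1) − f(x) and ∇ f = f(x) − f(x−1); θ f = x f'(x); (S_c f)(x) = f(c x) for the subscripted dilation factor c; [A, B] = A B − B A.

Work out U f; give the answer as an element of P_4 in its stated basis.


S_{2} f = -18x^3 + x^2
S_{-2} S_{2} f = 144x^3 + 4x^2
S_{-2} f = 18x^3 + x^2
S_{2} S_{-2} f = 144x^3 + 4x^2
[S_{-2}, S_{2}] f = 0
S_{-3} f = (243/4)x^3 + (9/4)x^2
∇ f = -(27/4)x^2 + (29/4)x - 5/2
(S_{-3} + ∇) f = (243/4)x^3 - (9/2)x^2 + (29/4)x - 5/2
θ f = -(27/4)x^3 + (1/2)x^2
([S_{-2}, S_{2}] + (S_{-3} + ∇) + θ) f = 54x^3 - 4x^2 + (29/4)x - 5/2

the image equals g(x) = 54x^3 - 4x^2 + (29/4)x - 5/2


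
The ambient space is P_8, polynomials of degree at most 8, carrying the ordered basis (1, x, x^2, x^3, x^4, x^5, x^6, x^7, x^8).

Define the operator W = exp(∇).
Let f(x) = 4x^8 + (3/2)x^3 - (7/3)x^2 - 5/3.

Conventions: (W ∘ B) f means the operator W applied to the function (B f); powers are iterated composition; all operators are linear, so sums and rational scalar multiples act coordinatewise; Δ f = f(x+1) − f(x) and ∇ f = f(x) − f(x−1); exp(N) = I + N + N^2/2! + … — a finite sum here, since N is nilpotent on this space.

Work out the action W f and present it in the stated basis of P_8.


order-1 term: 32x^7 - 112x^6 + 224x^5 - 280x^4 + 224x^3 - (215/2)x^2 + (137/6)x - 1/6
order-2 term: 112x^6 - 672x^5 + 1960x^4 - 3360x^3 + 3472x^2 - (4023/2)x + 3007/6
order-3 term: 224x^5 - 1680x^4 + 5600x^3 - 10080x^2 + 9632x - 7725/2
order-4 term: 280x^4 - 2240x^3 + 7280x^2 - 11200x + 6804
order-5 term: 224x^3 - 1680x^2 + 4480x - 4200
order-6 term: 112x^2 - 672x + 1064
order-7 term: 32x - 112
order-8 term: 4
the series for exp(∇) f terminates at order 8
exp(∇) f = 4x^8 + 32x^7 - 224x^5 + 280x^4 + (899/2)x^3 - (6035/6)x^2 + (850/3)x + 1181/6

g(x) = 4x^8 + 32x^7 - 224x^5 + 280x^4 + (899/2)x^3 - (6035/6)x^2 + (850/3)x + 1181/6


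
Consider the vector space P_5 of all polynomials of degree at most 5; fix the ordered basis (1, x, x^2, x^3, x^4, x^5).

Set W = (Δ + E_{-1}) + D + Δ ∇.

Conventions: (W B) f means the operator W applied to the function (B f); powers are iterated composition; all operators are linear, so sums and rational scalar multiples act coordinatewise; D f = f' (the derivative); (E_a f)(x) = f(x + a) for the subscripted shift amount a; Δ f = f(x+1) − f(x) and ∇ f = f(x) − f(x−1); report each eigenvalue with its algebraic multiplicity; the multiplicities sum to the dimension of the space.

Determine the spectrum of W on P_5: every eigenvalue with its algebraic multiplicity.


λ = 1 (multiplicity 6)

image of 1: 1
image of x: x + 1
image of x^2: x^2 + 2x + 4
image of x^3: x^3 + 3x^2 + 12x
image of x^4: x^4 + 4x^3 + 24x^2 + 4
image of x^5: x^5 + 5x^4 + 40x^3 + 20x
the matrix is upper triangular; its diagonal is (1, 1, 1, 1, 1, 1)
for a triangular matrix the eigenvalues are the diagonal entries, with algebraic multiplicity their repetition count


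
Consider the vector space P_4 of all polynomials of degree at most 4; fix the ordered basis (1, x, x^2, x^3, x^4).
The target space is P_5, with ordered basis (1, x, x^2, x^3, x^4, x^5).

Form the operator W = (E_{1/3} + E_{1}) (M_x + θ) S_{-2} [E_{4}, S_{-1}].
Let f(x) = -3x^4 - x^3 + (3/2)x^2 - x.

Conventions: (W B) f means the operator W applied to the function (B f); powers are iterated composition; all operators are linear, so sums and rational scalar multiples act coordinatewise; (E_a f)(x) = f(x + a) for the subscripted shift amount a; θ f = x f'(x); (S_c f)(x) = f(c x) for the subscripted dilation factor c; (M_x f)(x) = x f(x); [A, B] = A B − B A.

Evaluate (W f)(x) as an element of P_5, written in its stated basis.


the image equals g(x) = 1536x^4 + 8896x^3 + 21152x^2 + (234736/9)x + 298432/27

S_{-1} f = -3x^4 + x^3 + (3/2)x^2 + x
E_{4} S_{-1} f = -3x^4 - 47x^3 - (549/2)x^2 - 707x - 676
E_{4} f = -3x^4 - 49x^3 - (597/2)x^2 - 805x - 812
S_{-1} E_{4} f = -3x^4 + 49x^3 - (597/2)x^2 + 805x - 812
[E_{4}, S_{-1}] f = -96x^3 + 24x^2 - 1512x + 136
S_{-2} [E_{4}, S_{-1}] f = 768x^3 + 96x^2 + 3024x + 136
M_x S_{-2} [E_{4}, S_{-1}] f = 768x^4 + 96x^3 + 3024x^2 + 136x
θ S_{-2} [E_{4}, S_{-1}] f = 2304x^3 + 192x^2 + 3024x
(M_x + θ) S_{-2} [E_{4}, S_{-1}] f = 768x^4 + 2400x^3 + 3216x^2 + 3160x
E_{1/3} (M_x + θ) S_{-2} [E_{4}, S_{-1}] f = 768x^4 + 3424x^3 + 6128x^2 + (55960/9)x + 40744/27
E_{1} (M_x + θ) S_{-2} [E_{4}, S_{-1}] f = 768x^4 + 5472x^3 + 15024x^2 + 19864x + 9544
(E_{1/3} + E_{1}) (M_x + θ) S_{-2} [E_{4}, S_{-1}] f = 1536x^4 + 8896x^3 + 21152x^2 + (234736/9)x + 298432/27
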